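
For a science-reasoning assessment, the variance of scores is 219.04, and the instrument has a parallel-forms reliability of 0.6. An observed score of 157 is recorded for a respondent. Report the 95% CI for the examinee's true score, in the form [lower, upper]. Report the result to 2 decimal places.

SD = √219.04 ≈ 14.8000
SEM = 14.8000×√(1 − 0.6000) ≈ 9.3603
1.96 × SEM ≈ 18.3463
95% CI: 157 ± 18.3463 = [138.6537, 175.3463]

[138.65, 175.35]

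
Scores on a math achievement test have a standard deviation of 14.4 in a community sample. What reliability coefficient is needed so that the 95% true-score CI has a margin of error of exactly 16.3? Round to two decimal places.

Required SEM = 16.3 / 1.96 ≃ 8.316
r = 1 − (SEM / SD)² = 1 − (8.316 / 14.4)² ≃ 1 − 0.334 ≃ 0.666

0.67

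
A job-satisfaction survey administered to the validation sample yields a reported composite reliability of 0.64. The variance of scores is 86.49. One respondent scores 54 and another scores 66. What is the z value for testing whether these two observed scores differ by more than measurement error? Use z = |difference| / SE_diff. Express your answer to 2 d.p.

1.52

SD = √86.49 ≃ 9.300
SEM = 9.300 · √(1 − 0.640) = 9.300 · √0.360 ≃ 9.300 · 0.600 ≃ 5.580
SE_diff = SEM · √2 ≃ 5.580 · 1.414 ≃ 7.891
z = |54 − 66| / 7.891 = 12 / 7.891 ≃ 1.521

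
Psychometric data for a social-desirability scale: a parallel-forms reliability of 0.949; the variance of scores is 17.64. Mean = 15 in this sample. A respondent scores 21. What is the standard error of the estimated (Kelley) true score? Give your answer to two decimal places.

σ = 17.64^(1/2) = 4.2000
SE_est = SD × √(r(1 − r)) = 4.2000 × √0.0484 ≈ 4.2000 × 0.2200 ≈ 0.9240

0.92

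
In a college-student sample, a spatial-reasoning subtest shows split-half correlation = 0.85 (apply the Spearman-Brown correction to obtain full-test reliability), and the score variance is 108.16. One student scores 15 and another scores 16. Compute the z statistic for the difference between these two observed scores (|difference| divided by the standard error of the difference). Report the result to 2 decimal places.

SD = √108.16 ≈ 10.4000
Spearman-Brown: r = 2(0.85) / (1 + 0.85) = 1.7000 / 1.8500 ≈ 0.9189
SEM = 10.4000*√(1 − 0.9189) ≈ 2.9614
Standard error of the difference = 2.9614·√2 ≈ 4.1880
z = 1 / 4.1880 ≈ 0.2388

0.24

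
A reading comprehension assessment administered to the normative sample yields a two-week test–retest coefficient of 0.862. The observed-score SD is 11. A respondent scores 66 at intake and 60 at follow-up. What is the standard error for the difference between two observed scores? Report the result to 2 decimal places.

5.78

SEM = 11.0000·√(1 − 0.8620) ≈ 4.0863
SE_diff = √2 · SEM ≈ 5.7789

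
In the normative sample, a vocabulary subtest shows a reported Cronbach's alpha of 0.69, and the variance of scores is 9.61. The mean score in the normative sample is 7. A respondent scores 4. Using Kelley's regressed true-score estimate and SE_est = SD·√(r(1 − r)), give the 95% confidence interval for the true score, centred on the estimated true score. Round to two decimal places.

SD = √9.61 = 3.100
Estimated true score = 0.690×4 + (1 − 0.690)×7 ≃ 4.930
SE_est = SD × √(r(1 − r)) = 3.100 × √0.214 ≃ 3.100 × 0.462 ≃ 1.434
95% CI: 4.930 ± 2.810 ≃ (2.120, 7.740)

[2.12, 7.74]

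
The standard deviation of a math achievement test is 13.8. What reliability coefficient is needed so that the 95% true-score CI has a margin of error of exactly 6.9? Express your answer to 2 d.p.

Required SEM = 6.9 / 1.96 ≃ 3.52041
r = 1 − (3.52041/13.8)² ≃ 1 − 0.06508 ≃ 0.93492

0.93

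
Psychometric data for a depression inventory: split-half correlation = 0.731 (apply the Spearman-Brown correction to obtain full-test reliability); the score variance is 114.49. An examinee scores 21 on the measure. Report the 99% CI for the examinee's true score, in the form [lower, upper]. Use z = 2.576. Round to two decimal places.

σ = 114.49^(1/2) = 10.700
r_full = 2·0.731 / (1 + 0.731) ≈ 0.845
SEM = 10.700 · √(1 − 0.845) = 10.700 · √0.155 ≈ 10.700 · 0.394 ≈ 4.218
2.576 · SEM ≈ 10.866
CI = 21 ± 10.866 → [10.134, 31.866]

[10.13, 31.87]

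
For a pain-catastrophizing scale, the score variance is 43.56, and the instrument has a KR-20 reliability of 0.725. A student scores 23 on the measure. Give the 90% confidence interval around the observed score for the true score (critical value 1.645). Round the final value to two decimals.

[17.31, 28.69]

σ = 43.56^(1/2) = 6.600
The standard error of measurement is 6.600·√(1 − 0.725) ≈ 6.600·0.524 ≈ 3.461.
1.645 · SEM ≈ 5.693
CI = 23 ± 5.693 → [17.307, 28.693]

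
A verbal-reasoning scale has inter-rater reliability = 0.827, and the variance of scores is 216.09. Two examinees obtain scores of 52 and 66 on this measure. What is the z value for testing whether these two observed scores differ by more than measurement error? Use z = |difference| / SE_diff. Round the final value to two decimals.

σ = 216.09^(1/2) = 14.70000
SEM = 14.70000·√(1 − 0.82700) ≈ 6.11421
SE_diff = √2 · SEM ≈ 8.64680
z = 14 / 8.64680 ≈ 1.61910

1.62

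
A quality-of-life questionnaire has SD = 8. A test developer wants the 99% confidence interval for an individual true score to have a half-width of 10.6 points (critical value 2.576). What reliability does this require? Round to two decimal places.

0.74

Required SEM = 10.6 / 2.576 ≈ 4.115
Required reliability = 1 − (SEM/SD)² = 1 − 0.265 ≈ 0.735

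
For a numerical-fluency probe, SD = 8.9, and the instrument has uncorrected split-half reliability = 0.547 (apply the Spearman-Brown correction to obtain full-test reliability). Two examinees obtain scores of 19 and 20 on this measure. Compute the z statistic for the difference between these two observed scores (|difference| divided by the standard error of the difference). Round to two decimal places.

0.15

Spearman-Brown: r = 2(0.547) / (1 + 0.547) = 1.0940 / 1.5470 ≈ 0.7072
SEM = 8.9000·√(1 − 0.7072) ≈ 4.8161
Standard error of the difference = 4.8161·√2 ≈ 6.8110
z = |19 − 20| / 6.8110 = 1 / 6.8110 ≈ 0.1468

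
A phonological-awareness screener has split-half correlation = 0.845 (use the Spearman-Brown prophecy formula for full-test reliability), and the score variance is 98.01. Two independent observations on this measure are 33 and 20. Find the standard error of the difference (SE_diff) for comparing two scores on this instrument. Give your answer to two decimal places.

SD = √98.01 ≃ 9.900
Spearman-Brown: r = 2(0.845) / (1 + 0.845) = 1.690 / 1.845 ≃ 0.916
SEM = 9.900×√(1 − 0.916) ≃ 2.869
SE_diff = √2 × SEM ≃ 4.058

4.06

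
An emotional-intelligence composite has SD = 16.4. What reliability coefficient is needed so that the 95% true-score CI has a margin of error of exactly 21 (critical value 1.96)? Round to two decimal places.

0.57

Required SEM = 21 / 1.96 ≃ 10.714
Required reliability = 1 − (SEM/SD)² = 1 − 0.427 ≃ 0.573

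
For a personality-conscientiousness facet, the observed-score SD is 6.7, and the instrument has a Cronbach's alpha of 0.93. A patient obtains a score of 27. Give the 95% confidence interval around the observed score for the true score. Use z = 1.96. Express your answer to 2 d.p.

[23.53, 30.47]

SEM = 6.7000 * √(1 − 0.9300) = 6.7000 * √0.0700 ≈ 6.7000 * 0.2646 ≈ 1.7727
Margin = 1.96 * 1.7727 ≈ 3.4744
95% CI: 27 ± 3.4744 = [23.5256, 30.4744]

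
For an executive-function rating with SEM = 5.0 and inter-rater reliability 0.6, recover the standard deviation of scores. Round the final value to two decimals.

SD = SEM / √(1 − r) = 5.0 / √0.4000 ≈ 5.0 / 0.6325 ≈ 7.9057

7.91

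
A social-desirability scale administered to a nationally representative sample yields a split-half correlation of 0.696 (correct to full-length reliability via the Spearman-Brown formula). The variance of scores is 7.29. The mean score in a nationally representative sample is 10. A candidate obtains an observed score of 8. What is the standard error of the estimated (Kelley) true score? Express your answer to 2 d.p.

1.04

SD = √7.29 = 2.7000
Full-length reliability (Spearman-Brown) = 2(0.696)/(1+0.696) ≈ 0.8208
SE_est = SD · √(r(1 − r)) = 2.7000 · √0.1471 ≈ 2.7000 · 0.3836 ≈ 1.0356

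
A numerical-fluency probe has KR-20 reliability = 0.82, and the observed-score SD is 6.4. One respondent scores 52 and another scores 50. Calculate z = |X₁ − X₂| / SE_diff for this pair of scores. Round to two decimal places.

SEM = 6.40000×√(1 − 0.82000) ≈ 2.71529
Standard error of the difference = 2.71529·√2 ≈ 3.84000
z = 2 / 3.84000 ≈ 0.52083

0.52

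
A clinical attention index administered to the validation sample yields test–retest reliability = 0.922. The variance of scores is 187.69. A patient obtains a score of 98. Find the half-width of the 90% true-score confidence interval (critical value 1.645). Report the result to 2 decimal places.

6.29

SD = √187.69 ≃ 13.7000
The standard error of measurement is 13.7000×√(1 − 0.9220) ≃ 13.7000×0.2793 ≃ 3.8262.
Half-width = 1.645×3.8262 ≃ 6.2941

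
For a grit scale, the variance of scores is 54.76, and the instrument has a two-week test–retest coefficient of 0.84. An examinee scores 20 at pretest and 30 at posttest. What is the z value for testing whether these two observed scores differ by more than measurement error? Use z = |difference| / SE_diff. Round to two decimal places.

σ = 54.76^(1/2) = 7.4000
SEM = 7.4000*√(1 − 0.8400) ≈ 2.9600
Standard error of the difference = 2.9600·√2 ≈ 4.1861
z = |20 − 30| / 4.1861 = 10 / 4.1861 ≈ 2.3889

2.39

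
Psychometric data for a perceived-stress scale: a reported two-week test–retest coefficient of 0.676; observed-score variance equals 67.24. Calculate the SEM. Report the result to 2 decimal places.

4.67

σ = 67.24^(1/2) = 8.200
SEM = 8.200 × √(1 − 0.676) = 8.200 × √0.324 ≈ 8.200 × 0.569 ≈ 4.668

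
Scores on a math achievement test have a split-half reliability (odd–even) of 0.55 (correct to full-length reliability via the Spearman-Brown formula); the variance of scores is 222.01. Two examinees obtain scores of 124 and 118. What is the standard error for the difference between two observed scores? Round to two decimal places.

11.35

SD = √222.01 ≈ 14.90000
Spearman-Brown: r = 2(0.55) / (1 + 0.55) = 1.10000 / 1.55000 ≈ 0.70968
SEM = 14.90000 · √(1 − 0.70968) = 14.90000 · √0.29032 ≈ 14.90000 · 0.53882 ≈ 8.02836
Standard error of the difference = 8.02836·√2 ≈ 11.35381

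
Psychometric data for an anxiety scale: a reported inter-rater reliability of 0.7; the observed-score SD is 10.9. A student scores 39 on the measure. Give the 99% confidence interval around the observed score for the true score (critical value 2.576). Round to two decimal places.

SEM = 10.9000 * √(1 − 0.7000) = 10.9000 * √0.3000 ≈ 10.9000 * 0.5477 ≈ 5.9702
Margin = 2.576 * 5.9702 ≈ 15.3792
CI = 39 ± 15.3792 → [23.6208, 54.3792]

[23.62, 54.38]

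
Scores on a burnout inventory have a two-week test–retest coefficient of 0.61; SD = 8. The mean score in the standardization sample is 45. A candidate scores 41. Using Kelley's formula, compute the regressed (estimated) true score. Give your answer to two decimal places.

Estimated true score = 0.6100·41 + (1 − 0.6100)·45 ≈ 42.5600

42.56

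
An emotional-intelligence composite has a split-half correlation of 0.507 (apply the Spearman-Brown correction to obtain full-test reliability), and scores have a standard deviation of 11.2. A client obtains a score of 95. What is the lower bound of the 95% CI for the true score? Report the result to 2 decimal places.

Spearman-Brown: r = 2(0.507) / (1 + 0.507) = 1.014 / 1.507 ≈ 0.673
SEM = 11.200 × √(1 − 0.673) = 11.200 × √0.327 ≈ 11.200 × 0.572 ≈ 6.406
1.96 × SEM ≈ 12.556
Lower limit = 95 − 12.556 ≈ 82.444

82.44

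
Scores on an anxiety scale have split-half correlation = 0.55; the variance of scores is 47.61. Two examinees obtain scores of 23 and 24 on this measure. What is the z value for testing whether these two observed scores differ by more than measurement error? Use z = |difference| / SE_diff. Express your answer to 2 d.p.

σ = 47.61^(1/2) = 6.900
Spearman-Brown: r = 2(0.55) / (1 + 0.55) = 1.100 / 1.550 ≈ 0.710
SEM = 6.900 · √(1 − 0.710) = 6.900 · √0.290 ≈ 6.900 · 0.539 ≈ 3.718
Standard error of the difference = 3.718·√2 ≈ 5.258
z = |23 − 24| / 5.258 = 1 / 5.258 ≈ 0.190

0.19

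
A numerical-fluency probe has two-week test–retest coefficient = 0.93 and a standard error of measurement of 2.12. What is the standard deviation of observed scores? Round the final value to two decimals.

SD = 2.12 / √(1 − 0.93) ≈ 8.013

8.01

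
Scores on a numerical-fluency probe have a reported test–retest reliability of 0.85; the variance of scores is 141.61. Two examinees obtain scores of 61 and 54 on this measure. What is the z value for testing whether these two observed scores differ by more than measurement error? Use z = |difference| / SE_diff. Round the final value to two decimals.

SD = √141.61 ≈ 11.900
SEM = 11.900·√(1 − 0.850) ≈ 4.609
Standard error of the difference = 4.609·√2 ≈ 6.518
z = |61 − 54| / 6.518 = 7 / 6.518 ≈ 1.074

1.07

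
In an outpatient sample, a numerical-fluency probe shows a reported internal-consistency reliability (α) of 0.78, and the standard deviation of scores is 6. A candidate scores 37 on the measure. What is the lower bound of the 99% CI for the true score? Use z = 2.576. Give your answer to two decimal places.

SEM = 6.000 × √(1 − 0.780) = 6.000 × √0.220 ≃ 6.000 × 0.469 ≃ 2.814
2.576 × SEM ≃ 7.250
Lower limit = 37 − 7.250 ≃ 29.750

29.75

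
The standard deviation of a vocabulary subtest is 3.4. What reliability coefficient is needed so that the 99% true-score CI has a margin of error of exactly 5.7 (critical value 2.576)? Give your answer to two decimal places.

Required SEM = 5.7 / 2.576 ≃ 2.21273
r = 1 − (SEM / SD)² = 1 − (2.21273 / 3.4)² ≃ 1 − 0.42355 ≃ 0.57645

0.58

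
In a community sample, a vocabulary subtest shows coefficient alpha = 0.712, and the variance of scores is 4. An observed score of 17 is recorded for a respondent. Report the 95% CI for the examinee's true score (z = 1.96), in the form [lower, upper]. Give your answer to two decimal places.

SD = √4 ≈ 2.000
The standard error of measurement is 2.000×√(1 − 0.712) ≈ 2.000×0.537 ≈ 1.073.
Half-width = 1.96×1.073 ≈ 2.104
Interval: (14.896, 19.104)

[14.90, 19.10]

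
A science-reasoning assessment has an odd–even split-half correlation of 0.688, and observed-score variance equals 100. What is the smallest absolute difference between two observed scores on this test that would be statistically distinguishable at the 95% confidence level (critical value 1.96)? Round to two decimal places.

SD = √100 = 10.000
Full-length reliability (Spearman-Brown) = 2(0.688)/(1+0.688) ≈ 0.815
SEM = 10.000 * √(1 − 0.815) = 10.000 * √0.185 ≈ 10.000 * 0.430 ≈ 4.299
SE_diff = SEM * √2 ≈ 4.299 * 1.414 ≈ 6.080
Smallest detectable difference = 1.96*6.080 ≈ 11.917

11.92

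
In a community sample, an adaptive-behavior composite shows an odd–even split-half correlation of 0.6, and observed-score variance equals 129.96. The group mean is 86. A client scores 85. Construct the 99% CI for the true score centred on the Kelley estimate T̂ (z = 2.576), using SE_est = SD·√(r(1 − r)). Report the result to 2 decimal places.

[72.53, 97.97]

SD = √129.96 = 11.400
Full-length reliability (Spearman-Brown) = 2(0.6)/(1+0.6) ≈ 0.750
T̂ = 0.750(85) + 0.250(86) ≈ 85.250
SE_est = SD × √(r(1 − r)) = 11.400 × √0.188 ≈ 11.400 × 0.433 ≈ 4.936
CI = 85.250 ± 2.576 × 4.936 → [72.534, 97.966]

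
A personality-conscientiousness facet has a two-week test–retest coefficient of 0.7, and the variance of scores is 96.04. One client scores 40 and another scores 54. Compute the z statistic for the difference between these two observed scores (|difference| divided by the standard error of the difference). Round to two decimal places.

SD = √96.04 = 9.8000
SEM = 9.8000×√(1 − 0.7000) ≃ 5.3677
SE_diff = SEM × √2 ≃ 5.3677 × 1.4142 ≃ 7.5910
z = |40 − 54| / 7.5910 = 14 / 7.5910 ≃ 1.8443

1.84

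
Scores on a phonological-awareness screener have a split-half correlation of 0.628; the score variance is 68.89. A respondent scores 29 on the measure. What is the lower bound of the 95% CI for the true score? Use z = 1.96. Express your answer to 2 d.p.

21.22

σ = 68.89^(1/2) = 8.300
Full-length reliability (Spearman-Brown) = 2(0.628)/(1+0.628) ≈ 0.771
The standard error of measurement is 8.300×√(1 − 0.771) ≈ 8.300×0.478 ≈ 3.968.
Half-width = 1.96×3.968 ≈ 7.776
Lower limit = 29 − 7.776 ≈ 21.224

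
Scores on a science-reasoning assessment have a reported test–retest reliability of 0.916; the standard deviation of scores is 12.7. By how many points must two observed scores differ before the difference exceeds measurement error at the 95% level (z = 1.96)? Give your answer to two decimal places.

The standard error of measurement is 12.7000·√(1 − 0.9160) ≃ 12.7000·0.2898 ≃ 3.6808.
SE_diff = SEM · √2 ≃ 3.6808 · 1.4142 ≃ 5.2055
Minimum reliable difference = 1.96 · SE_diff ≃ 1.96 · 5.2055 ≃ 10.2027

10.20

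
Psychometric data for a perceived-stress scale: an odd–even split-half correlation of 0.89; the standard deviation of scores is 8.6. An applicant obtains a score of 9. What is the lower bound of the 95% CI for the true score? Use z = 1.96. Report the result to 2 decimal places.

4.93

r_full = 2·0.89 / (1 + 0.89) ≈ 0.9418
The standard error of measurement is 8.6000·√(1 − 0.9418) ≈ 8.6000·0.2412 ≈ 2.0747.
Half-width = 1.96·2.0747 ≈ 4.0665
Lower bound: 9 − 4.0665 = 4.9335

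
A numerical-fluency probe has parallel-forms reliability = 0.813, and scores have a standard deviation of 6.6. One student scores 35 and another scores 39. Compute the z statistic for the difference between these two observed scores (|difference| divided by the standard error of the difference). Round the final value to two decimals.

SEM = 6.6000 × √(1 − 0.8130) = 6.6000 × √0.1870 ≈ 6.6000 × 0.4324 ≈ 2.8541
SE_diff = √2 × SEM ≈ 4.0363
z = |35 − 39| / 4.0363 = 4 / 4.0363 ≈ 0.9910

0.99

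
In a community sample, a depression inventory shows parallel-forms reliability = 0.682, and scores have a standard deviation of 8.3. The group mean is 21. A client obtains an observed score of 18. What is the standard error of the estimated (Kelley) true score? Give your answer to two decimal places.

3.87

SE_est = SD * √(r(1 − r)) = 8.3000 * √0.2169 ≈ 8.3000 * 0.4657 ≈ 3.8653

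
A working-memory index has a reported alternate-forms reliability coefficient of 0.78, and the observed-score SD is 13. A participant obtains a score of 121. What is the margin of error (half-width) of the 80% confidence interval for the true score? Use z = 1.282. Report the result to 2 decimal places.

SEM = 13.00000×√(1 − 0.78000) ≈ 6.09754
1.282 × SEM ≈ 7.81705

7.82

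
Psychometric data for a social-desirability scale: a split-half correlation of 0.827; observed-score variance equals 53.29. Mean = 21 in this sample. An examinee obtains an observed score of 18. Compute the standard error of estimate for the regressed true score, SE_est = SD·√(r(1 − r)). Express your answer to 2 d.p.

σ = 53.29^(1/2) = 7.3000
Full-length reliability (Spearman-Brown) = 2(0.827)/(1+0.827) ≃ 0.9053
SE_est = SD · √(r(1 − r)) = 7.3000 · √0.0857 ≃ 7.3000 · 0.2928 ≃ 2.1373

2.14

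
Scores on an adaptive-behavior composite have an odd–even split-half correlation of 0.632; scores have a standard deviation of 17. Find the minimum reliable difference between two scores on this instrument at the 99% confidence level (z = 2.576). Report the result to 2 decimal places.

29.41

Spearman-Brown: r = 2(0.632) / (1 + 0.632) = 1.2640 / 1.6320 ≈ 0.7745
SEM = 17.0000 × √(1 − 0.7745) = 17.0000 × √0.2255 ≈ 17.0000 × 0.4749 ≈ 8.0726
SE_diff = SEM × √2 ≈ 8.0726 × 1.4142 ≈ 11.4164
Minimum reliable difference = 2.576 × SE_diff ≈ 2.576 × 11.4164 ≈ 29.4085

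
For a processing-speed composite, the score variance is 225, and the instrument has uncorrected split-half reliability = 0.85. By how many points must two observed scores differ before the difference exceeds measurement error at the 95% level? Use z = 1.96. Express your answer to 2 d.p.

σ = 225^(1/2) = 15.000
Spearman-Brown: r = 2(0.85) / (1 + 0.85) = 1.700 / 1.850 ≈ 0.919
The standard error of measurement is 15.000·√(1 − 0.919) ≈ 15.000·0.285 ≈ 4.271.
SE_diff = SEM · √2 ≈ 4.271 · 1.414 ≈ 6.040
Minimum reliable difference = 1.96 · SE_diff ≈ 1.96 · 6.040 ≈ 11.839

11.84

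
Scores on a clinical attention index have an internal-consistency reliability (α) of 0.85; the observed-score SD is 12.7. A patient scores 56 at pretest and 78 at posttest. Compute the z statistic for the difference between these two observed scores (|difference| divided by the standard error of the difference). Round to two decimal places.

SEM = 12.700·√(1 − 0.850) ≈ 4.919
SE_diff = SEM · √2 ≈ 4.919 · 1.414 ≈ 6.956
z = 22 / 6.956 ≈ 3.163

3.16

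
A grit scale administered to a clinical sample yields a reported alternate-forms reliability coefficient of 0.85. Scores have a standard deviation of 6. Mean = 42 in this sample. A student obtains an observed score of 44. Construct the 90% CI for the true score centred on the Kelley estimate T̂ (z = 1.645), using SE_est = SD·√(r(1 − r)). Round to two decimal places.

[40.18, 47.22]

Estimated true score = 0.8500·44 + (1 − 0.8500)·42 ≈ 43.7000
SE_est = SD · √(r(1 − r)) = 6.0000 · √0.1275 ≈ 6.0000 · 0.3571 ≈ 2.1424
90% CI: 43.7000 ± 3.5243 ≈ (40.1757, 47.2243)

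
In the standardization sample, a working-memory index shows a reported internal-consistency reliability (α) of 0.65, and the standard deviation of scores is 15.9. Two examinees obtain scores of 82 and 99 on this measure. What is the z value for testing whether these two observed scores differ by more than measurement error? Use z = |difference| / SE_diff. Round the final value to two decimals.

The standard error of measurement is 15.900*√(1 − 0.650) ≃ 15.900*0.592 ≃ 9.407.
SE_diff = SEM * √2 ≃ 9.407 * 1.414 ≃ 13.303
z = |82 − 99| / 13.303 = 17 / 13.303 ≃ 1.278

1.28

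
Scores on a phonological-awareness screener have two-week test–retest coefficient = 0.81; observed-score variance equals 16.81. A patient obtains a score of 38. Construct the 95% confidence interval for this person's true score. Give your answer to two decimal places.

[34.50, 41.50]

σ = 16.81^(1/2) = 4.100
SEM = 4.100×√(1 − 0.810) ≈ 1.787
Half-width = 1.96×1.787 ≈ 3.503
95% CI: 38 ± 3.503 = [34.497, 41.503]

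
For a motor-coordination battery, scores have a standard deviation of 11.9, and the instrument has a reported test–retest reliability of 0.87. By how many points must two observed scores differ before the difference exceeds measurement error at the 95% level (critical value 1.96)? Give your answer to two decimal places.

11.89

SEM = 11.9000 · √(1 − 0.8700) = 11.9000 · √0.1300 ≈ 11.9000 · 0.3606 ≈ 4.2906
SE_diff = SEM · √2 ≈ 4.2906 · 1.4142 ≈ 6.0678
Smallest detectable difference = 1.96·6.0678 ≈ 11.8930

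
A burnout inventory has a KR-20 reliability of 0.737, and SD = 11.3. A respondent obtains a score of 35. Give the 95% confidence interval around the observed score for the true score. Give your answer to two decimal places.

SEM = 11.300 · √(1 − 0.737) = 11.300 · √0.263 ≈ 11.300 · 0.513 ≈ 5.795
Margin = 1.96 · 5.795 ≈ 11.358
CI = 35 ± 11.358 → [23.642, 46.358]

[23.64, 46.36]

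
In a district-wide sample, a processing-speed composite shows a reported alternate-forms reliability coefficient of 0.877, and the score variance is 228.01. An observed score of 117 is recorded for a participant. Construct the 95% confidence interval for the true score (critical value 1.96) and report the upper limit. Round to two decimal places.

127.38

SD = √228.01 ≈ 15.1000
The standard error of measurement is 15.1000*√(1 − 0.8770) ≈ 15.1000*0.3507 ≈ 5.2958.
Margin = 1.96 * 5.2958 ≈ 10.3797
Upper limit = 117 + 10.3797 ≈ 127.3797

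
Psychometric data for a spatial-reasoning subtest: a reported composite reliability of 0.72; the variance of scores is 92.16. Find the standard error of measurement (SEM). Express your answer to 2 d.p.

5.08

SD = √92.16 = 9.600
The standard error of measurement is 9.600×√(1 − 0.720) ≃ 9.600×0.529 ≃ 5.080.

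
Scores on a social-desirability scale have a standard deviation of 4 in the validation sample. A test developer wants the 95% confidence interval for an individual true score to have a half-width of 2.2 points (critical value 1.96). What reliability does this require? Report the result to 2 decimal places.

0.92

SEM needed = half-width / z = 2.2/1.96 ≈ 1.1224
Required reliability = 1 − (SEM/SD)² = 1 − 0.0787 ≈ 0.9213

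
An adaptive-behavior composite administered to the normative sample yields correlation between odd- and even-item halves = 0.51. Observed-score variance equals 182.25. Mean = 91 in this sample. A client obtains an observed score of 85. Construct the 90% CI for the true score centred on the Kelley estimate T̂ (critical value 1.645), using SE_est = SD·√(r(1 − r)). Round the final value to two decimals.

[76.55, 97.34]

SD = √182.25 ≈ 13.5000
Full-length reliability (Spearman-Brown) = 2(0.51)/(1+0.51) ≈ 0.6755
T̂ = r·X + (1 − r)·M = 0.6755×85 + 0.3245×91 ≈ 57.4172 + 29.5298 ≈ 86.9470
SE_est = SD × √(r(1 − r)) = 13.5000 × √0.2192 ≈ 13.5000 × 0.4682 ≈ 6.3206
CI = 86.9470 ± 1.645 × 6.3206 → [76.5497, 97.3443]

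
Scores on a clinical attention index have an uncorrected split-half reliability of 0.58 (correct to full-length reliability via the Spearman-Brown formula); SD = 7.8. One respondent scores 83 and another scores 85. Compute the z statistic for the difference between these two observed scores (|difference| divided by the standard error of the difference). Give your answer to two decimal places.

0.35

r_full = 2·0.58 / (1 + 0.58) ≃ 0.7342
SEM = 7.8000 · √(1 − 0.7342) = 7.8000 · √0.2658 ≃ 7.8000 · 0.5156 ≃ 4.0215
SE_diff = SEM · √2 ≃ 4.0215 · 1.4142 ≃ 5.6873
z = 2 / 5.6873 ≃ 0.3517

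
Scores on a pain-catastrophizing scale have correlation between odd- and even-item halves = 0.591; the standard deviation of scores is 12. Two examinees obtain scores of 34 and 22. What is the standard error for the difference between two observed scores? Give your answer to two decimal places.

8.60

Full-length reliability (Spearman-Brown) = 2(0.591)/(1+0.591) ≃ 0.74293
The standard error of measurement is 12.00000*√(1 − 0.74293) ≃ 12.00000*0.50702 ≃ 6.08426.
SE_diff = SEM * √2 ≃ 6.08426 * 1.41421 ≃ 8.60444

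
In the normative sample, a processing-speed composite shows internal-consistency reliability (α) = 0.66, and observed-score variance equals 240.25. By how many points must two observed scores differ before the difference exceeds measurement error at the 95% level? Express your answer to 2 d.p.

25.05

σ = 240.25^(1/2) = 15.5000
SEM = 15.5000 × √(1 − 0.6600) = 15.5000 × √0.3400 ≈ 15.5000 × 0.5831 ≈ 9.0380
Standard error of the difference = 9.0380·√2 ≈ 12.7816
Minimum reliable difference = 1.96 × SE_diff ≈ 1.96 × 12.7816 ≈ 25.0520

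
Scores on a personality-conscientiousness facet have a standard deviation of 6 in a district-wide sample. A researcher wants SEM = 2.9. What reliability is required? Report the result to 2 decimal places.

r = 1 − (2.9000/6)² ≈ 1 − 0.2336 ≈ 0.7664

0.77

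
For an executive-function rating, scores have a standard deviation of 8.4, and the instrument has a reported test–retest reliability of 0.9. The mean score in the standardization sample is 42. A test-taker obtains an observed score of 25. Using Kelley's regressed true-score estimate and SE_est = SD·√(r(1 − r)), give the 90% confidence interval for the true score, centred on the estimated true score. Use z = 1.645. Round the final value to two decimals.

[22.55, 30.85]

T̂ = r·X + (1 − r)·M = 0.9000*25 + 0.1000*42 = 22.5000 + 4.2000 ≃ 26.7000
SE_est = 8.4000*√(0.9000*0.1000) ≃ 2.5200
90% CI: 26.7000 ± 4.1454 ≃ (22.5546, 30.8454)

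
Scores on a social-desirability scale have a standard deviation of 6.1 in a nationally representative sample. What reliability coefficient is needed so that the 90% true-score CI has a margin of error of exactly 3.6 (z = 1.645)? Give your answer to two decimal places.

SEM needed = half-width / z = 3.6/1.645 ≃ 2.18845
r = 1 − (SEM / SD)² = 1 − (2.18845 / 6.1)² ≃ 1 − 0.12871 ≃ 0.87129

0.87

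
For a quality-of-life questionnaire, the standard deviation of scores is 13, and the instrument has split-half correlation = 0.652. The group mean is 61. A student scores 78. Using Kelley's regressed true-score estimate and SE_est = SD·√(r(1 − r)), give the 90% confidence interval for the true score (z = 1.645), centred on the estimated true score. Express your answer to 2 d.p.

[65.70, 83.14]

r_full = 2·0.652 / (1 + 0.652) ≃ 0.78935
T̂ = r·X + (1 − r)·M = 0.78935*78 + 0.21065*61 ≃ 61.56901 + 12.84988 ≃ 74.41889
SE_est = SD * √(r(1 − r)) = 13.00000 * √0.16628 ≃ 13.00000 * 0.40777 ≃ 5.30105
CI = 74.41889 ± 1.645 * 5.30105 → [65.69866, 83.13911]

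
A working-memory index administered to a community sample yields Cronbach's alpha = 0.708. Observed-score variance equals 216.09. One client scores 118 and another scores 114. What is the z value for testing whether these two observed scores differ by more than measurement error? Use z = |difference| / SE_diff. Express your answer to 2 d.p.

σ = 216.09^(1/2) = 14.7000
SEM = 14.7000 * √(1 − 0.7080) = 14.7000 * √0.2920 ≃ 14.7000 * 0.5404 ≃ 7.9434
SE_diff = √2 * SEM ≃ 11.2337
z = 4 / 11.2337 ≃ 0.3561

0.36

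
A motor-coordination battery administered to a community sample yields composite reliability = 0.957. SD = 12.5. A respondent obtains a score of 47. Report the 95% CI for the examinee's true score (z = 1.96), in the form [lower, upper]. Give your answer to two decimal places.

[41.92, 52.08]

SEM = 12.5000*√(1 − 0.9570) ≈ 2.5921
Half-width = 1.96*2.5921 ≈ 5.0804
95% CI: 47 ± 5.0804 = [41.9196, 52.0804]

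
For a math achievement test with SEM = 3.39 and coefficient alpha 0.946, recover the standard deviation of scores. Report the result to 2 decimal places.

14.59

SD = 3.39 / √(1 − 0.946) ≈ 14.5882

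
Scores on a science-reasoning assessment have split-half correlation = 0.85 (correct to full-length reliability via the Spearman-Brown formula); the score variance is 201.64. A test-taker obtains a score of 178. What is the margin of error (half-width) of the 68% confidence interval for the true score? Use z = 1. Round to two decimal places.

4.04

SD = √201.64 = 14.2000
Spearman-Brown: r = 2(0.85) / (1 + 0.85) = 1.7000 / 1.8500 ≃ 0.9189
SEM = 14.2000 * √(1 − 0.9189) = 14.2000 * √0.0811 ≃ 14.2000 * 0.2847 ≃ 4.0434
Margin = 1 * 4.0434 ≃ 4.0434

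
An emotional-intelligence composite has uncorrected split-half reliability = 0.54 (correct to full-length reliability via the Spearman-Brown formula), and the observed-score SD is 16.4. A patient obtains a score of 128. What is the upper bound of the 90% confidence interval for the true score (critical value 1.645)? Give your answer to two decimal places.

142.74

r_full = 2·0.54 / (1 + 0.54) ≈ 0.7013
SEM = 16.4000·√(1 − 0.7013) ≈ 8.9632
1.645 · SEM ≈ 14.7444
Upper bound: 128 + 14.7444 = 142.7444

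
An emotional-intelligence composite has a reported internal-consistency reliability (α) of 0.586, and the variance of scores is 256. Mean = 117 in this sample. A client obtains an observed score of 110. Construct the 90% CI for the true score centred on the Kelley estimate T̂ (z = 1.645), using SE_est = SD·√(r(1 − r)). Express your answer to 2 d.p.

SD = √256 ≃ 16.000
T̂ = 0.586(110) + 0.414(117) ≃ 112.898
SE_est = SD · √(r(1 − r)) = 16.000 · √0.243 ≃ 16.000 · 0.493 ≃ 7.881
90% CI: 112.898 ± 12.964 ≃ (99.934, 125.862)

[99.93, 125.86]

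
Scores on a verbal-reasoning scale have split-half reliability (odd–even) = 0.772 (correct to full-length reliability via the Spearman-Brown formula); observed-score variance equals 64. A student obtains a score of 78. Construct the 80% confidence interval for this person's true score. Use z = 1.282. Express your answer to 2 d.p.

[74.32, 81.68]

σ = 64^(1/2) = 8.00000
r_full = 2·0.772 / (1 + 0.772) ≈ 0.87133
SEM = 8.00000*√(1 − 0.87133) ≈ 2.86963
1.282 * SEM ≈ 3.67886
Interval: (74.32114, 81.67886)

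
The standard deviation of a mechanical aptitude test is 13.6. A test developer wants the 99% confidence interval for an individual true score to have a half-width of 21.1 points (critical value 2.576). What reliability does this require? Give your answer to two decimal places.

0.64

Required SEM = 21.1 / 2.576 ≈ 8.191
Required reliability = 1 − (SEM/SD)² = 1 − 0.363 ≈ 0.637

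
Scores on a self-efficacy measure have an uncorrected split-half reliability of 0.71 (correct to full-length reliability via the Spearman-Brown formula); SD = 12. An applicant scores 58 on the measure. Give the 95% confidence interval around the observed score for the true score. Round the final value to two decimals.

r_full = 2·0.71 / (1 + 0.71) ≈ 0.830
SEM = 12.000*√(1 − 0.830) ≈ 4.942
1.96 * SEM ≈ 9.686
Interval: (48.314, 67.686)

[48.31, 67.69]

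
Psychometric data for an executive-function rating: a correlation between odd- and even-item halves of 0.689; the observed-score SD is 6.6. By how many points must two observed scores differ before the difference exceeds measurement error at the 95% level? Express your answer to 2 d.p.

7.85

r_full = 2·0.689 / (1 + 0.689) ≈ 0.8159
The standard error of measurement is 6.6000×√(1 − 0.8159) ≈ 6.6000×0.4291 ≈ 2.8321.
SE_diff = SEM × √2 ≈ 2.8321 × 1.4142 ≈ 4.0052
Minimum reliable difference = 1.96 × SE_diff ≈ 1.96 × 4.0052 ≈ 7.8502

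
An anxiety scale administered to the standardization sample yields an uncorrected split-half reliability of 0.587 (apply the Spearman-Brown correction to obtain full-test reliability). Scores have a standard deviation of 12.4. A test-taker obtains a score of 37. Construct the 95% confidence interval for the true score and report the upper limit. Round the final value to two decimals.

49.40

r_full = 2·0.587 / (1 + 0.587) ≃ 0.73976
SEM = 12.40000 · √(1 − 0.73976) = 12.40000 · √0.26024 ≃ 12.40000 · 0.51014 ≃ 6.32569
1.96 · SEM ≃ 12.39836
Upper bound: 37 + 12.39836 = 49.39836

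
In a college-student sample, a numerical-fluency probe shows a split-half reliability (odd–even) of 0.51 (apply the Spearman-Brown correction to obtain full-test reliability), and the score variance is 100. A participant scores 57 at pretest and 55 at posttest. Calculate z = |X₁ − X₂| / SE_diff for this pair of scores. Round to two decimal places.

0.25

SD = √100 ≈ 10.0000
Spearman-Brown: r = 2(0.51) / (1 + 0.51) = 1.0200 / 1.5100 ≈ 0.6755
The standard error of measurement is 10.0000×√(1 − 0.6755) ≈ 10.0000×0.5697 ≈ 5.6965.
SE_diff = SEM × √2 ≈ 5.6965 × 1.4142 ≈ 8.0561
z = 2 / 8.0561 ≈ 0.2483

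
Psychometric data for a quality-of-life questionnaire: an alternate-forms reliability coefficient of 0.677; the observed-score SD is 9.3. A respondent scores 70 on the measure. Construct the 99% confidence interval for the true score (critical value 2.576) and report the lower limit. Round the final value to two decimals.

SEM = 9.3000 * √(1 − 0.6770) = 9.3000 * √0.3230 ≈ 9.3000 * 0.5683 ≈ 5.2855
Half-width = 2.576*5.2855 ≈ 13.6154
Lower bound: 70 − 13.6154 = 56.3846

56.38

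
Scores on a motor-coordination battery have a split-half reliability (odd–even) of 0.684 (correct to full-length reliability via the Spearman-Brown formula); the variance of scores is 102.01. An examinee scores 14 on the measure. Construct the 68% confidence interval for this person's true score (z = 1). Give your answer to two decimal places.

SD = √102.01 = 10.1000
Full-length reliability (Spearman-Brown) = 2(0.684)/(1+0.684) ≈ 0.8124
SEM = 10.1000*√(1 − 0.8124) ≈ 4.3752
Half-width = 1*4.3752 ≈ 4.3752
Interval: (9.6248, 18.3752)

[9.62, 18.38]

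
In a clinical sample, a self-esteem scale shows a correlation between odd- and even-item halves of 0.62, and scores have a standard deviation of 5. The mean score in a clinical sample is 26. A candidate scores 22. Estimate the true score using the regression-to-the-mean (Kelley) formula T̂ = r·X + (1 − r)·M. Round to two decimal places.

Full-length reliability (Spearman-Brown) = 2(0.62)/(1+0.62) ≈ 0.7654
T̂ = r·X + (1 − r)·M = 0.7654*22 + 0.2346*26 ≈ 16.8395 + 6.0988 ≈ 22.9383

22.94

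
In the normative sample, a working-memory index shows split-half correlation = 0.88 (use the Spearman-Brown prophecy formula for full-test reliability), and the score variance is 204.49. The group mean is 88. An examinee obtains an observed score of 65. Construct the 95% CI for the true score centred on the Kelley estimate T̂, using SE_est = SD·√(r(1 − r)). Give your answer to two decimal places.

[59.62, 73.32]

SD = √204.49 ≃ 14.3000
Full-length reliability (Spearman-Brown) = 2(0.88)/(1+0.88) ≃ 0.9362
T̂ = r·X + (1 − r)·M = 0.9362*65 + 0.0638*88 ≃ 60.8511 + 5.6170 ≃ 66.4681
SE_est = SD * √(r(1 − r)) = 14.3000 * √0.0598 ≃ 14.3000 * 0.2444 ≃ 3.4956
95% CI: 66.4681 ± 6.8514 ≃ (59.6167, 73.3195)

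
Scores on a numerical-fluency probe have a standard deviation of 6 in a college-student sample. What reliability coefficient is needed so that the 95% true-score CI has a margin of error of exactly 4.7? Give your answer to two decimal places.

Required SEM = 4.7 / 1.96 ≃ 2.39796
r = 1 − (2.39796/6)² ≃ 1 − 0.15973 ≃ 0.84027

0.84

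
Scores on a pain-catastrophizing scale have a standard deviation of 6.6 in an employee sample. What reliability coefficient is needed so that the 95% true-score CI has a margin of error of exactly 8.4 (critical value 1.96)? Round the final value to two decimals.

Required SEM = 8.4 / 1.96 ≈ 4.286
Required reliability = 1 − (SEM/SD)² = 1 − 0.422 ≈ 0.578

0.58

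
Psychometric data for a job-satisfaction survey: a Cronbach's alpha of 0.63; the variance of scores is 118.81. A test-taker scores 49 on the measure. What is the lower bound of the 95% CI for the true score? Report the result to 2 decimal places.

36.00

σ = 118.81^(1/2) = 10.9000
The standard error of measurement is 10.9000*√(1 − 0.6300) ≈ 10.9000*0.6083 ≈ 6.6302.
1.96 * SEM ≈ 12.9952
Lower limit = 49 − 12.9952 ≈ 36.0048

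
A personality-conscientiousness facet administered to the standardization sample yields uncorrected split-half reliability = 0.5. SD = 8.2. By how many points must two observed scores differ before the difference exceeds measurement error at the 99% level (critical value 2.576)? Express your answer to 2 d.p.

r_full = 2·0.5 / (1 + 0.5) ≃ 0.667
SEM = 8.200*√(1 − 0.667) ≃ 4.734
SE_diff = SEM * √2 ≃ 4.734 * 1.414 ≃ 6.695
Minimum reliable difference = 2.576 * SE_diff ≃ 2.576 * 6.695 ≃ 17.247

17.25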